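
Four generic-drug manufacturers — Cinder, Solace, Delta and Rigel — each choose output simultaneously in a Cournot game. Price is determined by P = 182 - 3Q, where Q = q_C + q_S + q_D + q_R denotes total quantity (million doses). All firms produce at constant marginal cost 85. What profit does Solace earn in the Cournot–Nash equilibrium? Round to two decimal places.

Each firm earns π_i = (182 - 3Q)q_i - 85q_i.
Setting ∂π_i/∂q_i = 0 with rivals' quantities fixed: 97 - 6q_i - 3·Σ_{j≠i} q_j = 0.
With identical firms every q_j equals q_i, so Σ_{j≠i} q_j = 3q_i and 97 = 15q_i, giving q_i = 97/15.
Price P = 182 - 3·(388/15) = 522/5.
Solace's profit: (522/5 - 85)·(97/15) = 125.4533.

125.45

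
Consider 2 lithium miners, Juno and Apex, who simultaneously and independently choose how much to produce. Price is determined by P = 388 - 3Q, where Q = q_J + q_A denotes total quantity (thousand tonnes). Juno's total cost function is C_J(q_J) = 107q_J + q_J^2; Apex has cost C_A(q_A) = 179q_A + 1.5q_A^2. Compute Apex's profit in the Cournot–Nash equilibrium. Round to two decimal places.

Juno's profit: π_J = (388 - 3Q)q_J - (107q_J + q_J²). Setting ∂π_J/∂q_J = 0: 281 - 8q_J - 3(q_A) = 0.
Apex's profit: π_A = (388 - 3Q)q_A - (179q_A + (3/2)q_A²). Setting ∂π_A/∂q_A = 0: 209 - 9q_A - 3(q_J) = 0.
So q_J = (281 - 3q_A)/8 and q_A = (209 - 3q_J)/9.
Solving the pair: q_J = 634/21, q_A = 829/63.
Price P = 388 - 3·43.3492 = 257.9524.
Apex's profit: 257.9524·(829/63) - 179·(829/63) - (3/2)(829/63)² = 779.1848.

779.18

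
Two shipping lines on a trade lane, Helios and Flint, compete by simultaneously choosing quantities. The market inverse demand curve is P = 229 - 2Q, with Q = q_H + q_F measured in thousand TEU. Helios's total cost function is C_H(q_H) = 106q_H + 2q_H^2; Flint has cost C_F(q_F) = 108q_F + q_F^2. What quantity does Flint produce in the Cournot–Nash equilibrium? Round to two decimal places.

Helios's profit: π_H = (229 - 2Q)q_H - (106q_H + 2q_H²). Setting ∂π_H/∂q_H = 0: 123 - 8q_H - 2(q_F) = 0.
Flint's profit: π_F = (229 - 2Q)q_F - (108q_F + q_F²). Setting ∂π_F/∂q_F = 0: 121 - 6q_F - 2(q_H) = 0.
Rearranging gives the reaction functions q_H = (123 - 2q_F)/8 and q_F = (121 - 2q_H)/6.
Solving the pair: q_H = 124/11, q_F = 361/22.

16.41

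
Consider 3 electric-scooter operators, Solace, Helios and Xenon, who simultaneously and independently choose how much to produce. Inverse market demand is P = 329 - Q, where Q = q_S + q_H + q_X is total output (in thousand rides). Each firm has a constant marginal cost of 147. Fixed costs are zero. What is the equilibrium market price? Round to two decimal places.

192.50

Each firm earns π_i = (329 - Q)q_i - 147q_i.
Setting ∂π_i/∂q_i = 0 with rivals' quantities fixed: 182 - 2q_i - Σ_{j≠i} q_j = 0.
With identical firms every q_j equals q_i, so Σ_{j≠i} q_j = 2q_i and 182 = 4q_i, giving q_i = 91/2.
Total output Q = 273/2, so price P = 329 - 273/2 = 385/2.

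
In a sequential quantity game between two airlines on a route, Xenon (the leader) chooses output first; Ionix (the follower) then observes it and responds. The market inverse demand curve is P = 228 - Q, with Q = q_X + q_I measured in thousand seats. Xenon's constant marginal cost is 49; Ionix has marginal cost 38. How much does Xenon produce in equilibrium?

The follower Ionix best-responds to any q_X: π_I = (228 - Q)q_I - 38q_I.
Setting the follower's marginal profit to zero, 190 - q_X - 2q_I = 0, i.e. q_I = (190 - q_X)/2.
Xenon substitutes q_I(q_X) into its own profit: π_X = q_X(228 - q_X - (190 - q_X)/2) - 49q_X = (133 - (1/2)q_X)q_X - 49q_X.
Leader FOC: 84 - q_X = 0, so q_X = 84.
Then q_I = (190 - 84)/2 = 53.

84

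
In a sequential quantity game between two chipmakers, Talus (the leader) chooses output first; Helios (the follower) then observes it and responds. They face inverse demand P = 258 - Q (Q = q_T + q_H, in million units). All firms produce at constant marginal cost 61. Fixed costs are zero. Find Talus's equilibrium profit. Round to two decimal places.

Solve by backward induction. Given q_T, the follower Helios maximises π_H = (258 - q_T - q_H)q_H - 61q_H.
∂π_H/∂q_H = 197 - q_T - 2q_H = 0 gives the reaction function q_H = (197 - q_T)/2.
Talus substitutes q_H(q_T) into its own profit: π_T = q_T(258 - q_T - (197 - q_T)/2) - 61q_T = (319/2 - (1/2)q_T)q_T - 61q_T.
Maximising: ∂π_T/∂q_T = 197/2 - q_T = 0, giving q_T = 197/2.
Then q_H = (197 - 197/2)/2 = 197/4.
Price P = 258 - 591/4 = 441/4.
Talus's profit: (441/4 - 61)·(197/2) = 4851.1250.

4851.13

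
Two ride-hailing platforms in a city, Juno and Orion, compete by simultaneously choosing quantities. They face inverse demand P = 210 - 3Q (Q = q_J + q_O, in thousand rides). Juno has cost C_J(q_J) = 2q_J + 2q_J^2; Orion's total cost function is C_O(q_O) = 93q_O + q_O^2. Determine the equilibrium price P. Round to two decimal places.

Juno's profit: π_J = (210 - 3Q)q_J - (2q_J + 2q_J²). Setting ∂π_J/∂q_J = 0: 208 - 10q_J - 3(q_O) = 0.
Orion's first-order condition: 117 - 8q_O - 3(q_J) = 0.
So q_J = (208 - 3q_O)/10 and q_O = (117 - 3q_J)/8.
Substituting one into the other gives q_J = 1313/71 and q_O = 546/71.
Total output Q = 1859/71, so price P = 210 - 3·(1859/71) = 131.4507.

131.45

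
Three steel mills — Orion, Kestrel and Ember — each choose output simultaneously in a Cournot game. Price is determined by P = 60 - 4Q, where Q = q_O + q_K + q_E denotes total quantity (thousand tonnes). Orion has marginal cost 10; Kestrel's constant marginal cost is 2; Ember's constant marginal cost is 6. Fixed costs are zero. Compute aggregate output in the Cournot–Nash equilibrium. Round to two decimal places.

Orion's profit: π_O = (60 - 4Q)q_O - (10q_O). Setting ∂π_O/∂q_O = 0: 50 - 8q_O - 4(q_K + q_E) = 0.
Kestrel's profit: π_K = (60 - 4Q)q_K - (2q_K). Setting ∂π_K/∂q_K = 0: 58 - 8q_K - 4(q_O + q_E) = 0.
Ember's first-order condition: 54 - 8q_E - 4(q_O + q_K) = 0.
Summing all 3 equations gives 162 − 16Q = 0, hence Q = 81/8.
Back-substituting: q_O = (50 − 81/2)/4 = 19/8, q_K = (58 − 81/2)/4 = 35/8, q_E = (54 − 81/2)/4 = 27/8.
Total output Q = 19/8 + 35/8 + 27/8 = 81/8.

10.13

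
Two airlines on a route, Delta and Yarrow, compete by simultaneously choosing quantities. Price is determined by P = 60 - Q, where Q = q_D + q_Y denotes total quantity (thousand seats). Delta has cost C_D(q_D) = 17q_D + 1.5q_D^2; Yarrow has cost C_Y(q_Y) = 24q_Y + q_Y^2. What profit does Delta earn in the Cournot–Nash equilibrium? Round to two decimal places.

Delta's profit: π_D = (60 - Q)q_D - (17q_D + (3/2)q_D²). Setting ∂π_D/∂q_D = 0: 43 - 5q_D - (q_Y) = 0.
Yarrow's first-order condition: 36 - 4q_Y - (q_D) = 0.
Rearranging gives the reaction functions q_D = (43 - q_Y)/5 and q_Y = (36 - q_D)/4.
Substituting one into the other gives q_D = 136/19 and q_Y = 137/19.
Price P = 60 - 273/19 = 867/19.
Delta's profit: (867/19)·(136/19) - 17·(136/19) - (3/2)(136/19)² = 128.0886.

128.09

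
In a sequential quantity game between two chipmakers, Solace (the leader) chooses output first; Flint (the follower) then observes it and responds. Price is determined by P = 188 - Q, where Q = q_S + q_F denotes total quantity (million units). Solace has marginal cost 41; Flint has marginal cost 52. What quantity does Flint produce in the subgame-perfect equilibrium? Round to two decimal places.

28.50

Solve by backward induction. Given q_S, the follower Flint maximises π_F = (188 - q_S - q_F)q_F - 52q_F.
Follower FOC: 136 - q_S - 2q_F = 0, so q_F(q_S) = (136 - q_S)/2.
Solace substitutes q_F(q_S) into its own profit: π_S = q_S(188 - q_S - (136 - q_S)/2) - 41q_S = (120 - (1/2)q_S)q_S - 41q_S.
Maximising: ∂π_S/∂q_S = 79 - q_S = 0, giving q_S = 79.
Then q_F = (136 - 79)/2 = 57/2.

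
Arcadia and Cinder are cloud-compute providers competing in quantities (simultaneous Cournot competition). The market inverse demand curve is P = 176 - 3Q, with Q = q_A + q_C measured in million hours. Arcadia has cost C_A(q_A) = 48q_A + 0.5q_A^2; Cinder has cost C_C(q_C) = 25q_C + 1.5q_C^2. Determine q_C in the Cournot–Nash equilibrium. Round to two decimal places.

12.46

Arcadia's profit: π_A = (176 - 3Q)q_A - (48q_A + (1/2)q_A²). Setting ∂π_A/∂q_A = 0: 128 - 7q_A - 3(q_C) = 0.
Cinder's profit: π_C = (176 - 3Q)q_C - (25q_C + (3/2)q_C²). Setting ∂π_C/∂q_C = 0: 151 - 9q_C - 3(q_A) = 0.
Rearranging gives the reaction functions q_A = (128 - 3q_C)/7 and q_C = (151 - 3q_A)/9.
Substituting one into the other gives q_A = 233/18 and q_C = 673/54.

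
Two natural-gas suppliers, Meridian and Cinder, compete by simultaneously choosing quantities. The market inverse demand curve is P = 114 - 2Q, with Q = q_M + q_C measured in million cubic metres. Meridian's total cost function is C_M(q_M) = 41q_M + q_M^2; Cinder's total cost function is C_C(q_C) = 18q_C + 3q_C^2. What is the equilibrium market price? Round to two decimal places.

79.43

Meridian's profit: π_M = (114 - 2Q)q_M - (41q_M + q_M²). Setting ∂π_M/∂q_M = 0: 73 - 6q_M - 2(q_C) = 0.
Cinder's profit: π_C = (114 - 2Q)q_C - (18q_C + 3q_C²). Setting ∂π_C/∂q_C = 0: 96 - 10q_C - 2(q_M) = 0.
Rearranging gives the reaction functions q_M = (73 - 2q_C)/6 and q_C = (96 - 2q_M)/10.
Substituting one into the other gives q_M = 269/28 and q_C = 215/28.
Total output Q = 121/7, so price P = 114 - 2·(121/7) = 556/7.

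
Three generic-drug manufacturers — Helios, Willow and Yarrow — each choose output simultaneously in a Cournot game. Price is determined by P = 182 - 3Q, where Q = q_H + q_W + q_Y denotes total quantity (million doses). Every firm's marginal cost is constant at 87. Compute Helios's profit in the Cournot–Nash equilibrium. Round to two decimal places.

A representative firm's profit is π_i = q_i(182 - 3Q) - 87q_i.
Setting ∂π_i/∂q_i = 0 with rivals' quantities fixed: 95 - 6q_i - 3·Σ_{j≠i} q_j = 0.
With identical firms every q_j equals q_i, so Σ_{j≠i} q_j = 2q_i and 95 = 12q_i, giving q_i = 95/12.
Price P = 182 - 3·(95/4) = 443/4.
Helios's profit: (443/4 - 87)·(95/12) = 188.0208.

188.02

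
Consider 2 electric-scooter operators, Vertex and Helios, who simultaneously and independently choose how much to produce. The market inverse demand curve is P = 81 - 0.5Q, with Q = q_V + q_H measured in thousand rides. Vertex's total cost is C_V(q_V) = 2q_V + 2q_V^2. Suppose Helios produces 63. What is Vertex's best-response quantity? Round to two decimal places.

9.50

With the rival's output fixed at 63, Vertex's profit is π_V = (81 - (1/2)·63 - (1/2)q_V)q_V - (2q_V + 2q_V²) = (99/2 - (1/2)q_V)q_V - (2q_V + 2q_V²).
∂π_V/∂q_V = 95/2 - 5q_V = 0, so q_V = 19/2.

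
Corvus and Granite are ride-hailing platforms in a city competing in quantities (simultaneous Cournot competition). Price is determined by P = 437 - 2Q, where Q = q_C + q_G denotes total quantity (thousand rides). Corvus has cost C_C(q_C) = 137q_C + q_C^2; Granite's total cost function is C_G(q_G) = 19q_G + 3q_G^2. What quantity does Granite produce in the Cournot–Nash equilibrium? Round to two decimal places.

34.07

Corvus's profit: π_C = (437 - 2Q)q_C - (137q_C + q_C²). Setting ∂π_C/∂q_C = 0: 300 - 6q_C - 2(q_G) = 0.
Granite's profit: π_G = (437 - 2Q)q_G - (19q_G + 3q_G²). Setting ∂π_G/∂q_G = 0: 418 - 10q_G - 2(q_C) = 0.
Best responses: q_C = (300 - 2q_G)/6, q_G = (418 - 2q_C)/10.
Solving the pair: q_C = 541/14, q_G = 477/14.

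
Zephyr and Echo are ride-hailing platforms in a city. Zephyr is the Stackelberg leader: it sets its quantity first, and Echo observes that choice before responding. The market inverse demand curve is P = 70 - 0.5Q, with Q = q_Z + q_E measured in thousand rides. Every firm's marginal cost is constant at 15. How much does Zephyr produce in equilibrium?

Solve by backward induction. Given q_Z, the follower Echo maximises π_E = (70 - (1/2)q_Z - (1/2)q_E)q_E - 15q_E.
Setting the follower's marginal profit to zero, 55 - (1/2)q_Z - q_E = 0, i.e. q_E = (55 - (1/2)q_Z).
Zephyr substitutes q_E(q_Z) into its own profit: π_Z = q_Z(70 - (1/2)q_Z - (55 - (1/2)q_Z)/2) - 15q_Z = (85/2 - (1/4)q_Z)q_Z - 15q_Z.
Leader FOC: 55/2 - (1/2)q_Z = 0, so q_Z = 55.
Then q_E = (55 - (1/2)·55) = 55/2.

55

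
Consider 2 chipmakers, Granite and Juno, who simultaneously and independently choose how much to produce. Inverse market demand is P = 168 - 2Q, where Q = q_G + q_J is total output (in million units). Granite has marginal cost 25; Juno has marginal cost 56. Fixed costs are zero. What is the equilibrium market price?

83

Granite's profit: π_G = (168 - 2Q)q_G - (25q_G). Setting ∂π_G/∂q_G = 0: 143 - 4q_G - 2(q_J) = 0.
Juno's first-order condition: 112 - 4q_J - 2(q_G) = 0.
So q_G = (143 - 2q_J)/4 and q_J = (112 - 2q_G)/4.
Solving the pair: q_G = 29, q_J = 27/2.
Total output Q = 85/2, so price P = 168 - 2·(85/2) = 83.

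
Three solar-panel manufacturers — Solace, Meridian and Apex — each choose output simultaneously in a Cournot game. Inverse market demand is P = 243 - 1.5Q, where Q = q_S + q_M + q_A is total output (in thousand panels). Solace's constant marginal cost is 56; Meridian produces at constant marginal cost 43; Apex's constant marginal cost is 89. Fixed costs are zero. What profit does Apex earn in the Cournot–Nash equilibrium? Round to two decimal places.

234.38

Solace's profit: π_S = (243 - 1.5Q)q_S - (56q_S). Setting ∂π_S/∂q_S = 0: 187 - 3q_S - (3/2)(q_M + q_A) = 0.
Meridian's profit: π_M = (243 - 1.5Q)q_M - (43q_M). Setting ∂π_M/∂q_M = 0: 200 - 3q_M - (3/2)(q_S + q_A) = 0.
Apex's first-order condition: 154 - 3q_A - (3/2)(q_S + q_M) = 0.
Summing all 3 equations gives 541 − 6Q = 0, hence Q = 541/6.
Back-substituting: q_S = (187 − 541/4)/(3/2) = 69/2, q_M = (200 − 541/4)/(3/2) = 259/6, q_A = (154 − 541/4)/(3/2) = 25/2.
Price P = 243 - (3/2)·(541/6) = 431/4.
Apex's profit: (431/4 - 89)·(25/2) = 1875/8.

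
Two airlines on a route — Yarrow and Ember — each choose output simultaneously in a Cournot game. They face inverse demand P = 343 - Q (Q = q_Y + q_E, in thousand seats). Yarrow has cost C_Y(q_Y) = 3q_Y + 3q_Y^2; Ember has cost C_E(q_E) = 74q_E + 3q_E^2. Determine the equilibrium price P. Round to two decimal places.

275.33

Yarrow's profit: π_Y = (343 - Q)q_Y - (3q_Y + 3q_Y²). Setting ∂π_Y/∂q_Y = 0: 340 - 8q_Y - (q_E) = 0.
Ember's first-order condition: 269 - 8q_E - (q_Y) = 0.
Best responses: q_Y = (340 - q_E)/8, q_E = (269 - q_Y)/8.
Solving the pair: q_Y = 817/21, q_E = 604/21.
Total output Q = 203/3, so price P = 343 - 203/3 = 826/3.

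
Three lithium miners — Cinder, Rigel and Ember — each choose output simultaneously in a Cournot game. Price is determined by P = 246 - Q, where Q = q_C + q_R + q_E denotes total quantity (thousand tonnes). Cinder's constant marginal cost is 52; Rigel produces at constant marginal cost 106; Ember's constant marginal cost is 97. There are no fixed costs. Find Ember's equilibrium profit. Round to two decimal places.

798.06

Cinder's profit: π_C = (246 - Q)q_C - (52q_C). Setting ∂π_C/∂q_C = 0: 194 - 2q_C - (q_R + q_E) = 0.
Rigel's first-order condition: 140 - 2q_R - (q_C + q_E) = 0.
Ember's profit: π_E = (246 - Q)q_E - (97q_E). Setting ∂π_E/∂q_E = 0: 149 - 2q_E - (q_C + q_R) = 0.
Summing all 3 equations gives 483 − 4Q = 0, hence Q = 483/4.
Back-substituting: q_C = (194 − 483/4) = 293/4, q_R = (140 − 483/4) = 77/4, q_E = (149 − 483/4) = 113/4.
Price P = 246 - 483/4 = 501/4.
Ember's profit: (501/4 - 97)·(113/4) = 798.0625.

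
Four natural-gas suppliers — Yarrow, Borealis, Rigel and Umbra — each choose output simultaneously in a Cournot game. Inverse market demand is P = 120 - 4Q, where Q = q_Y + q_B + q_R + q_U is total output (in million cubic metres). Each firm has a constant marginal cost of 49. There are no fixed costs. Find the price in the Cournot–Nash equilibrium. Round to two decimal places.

Each firm earns π_i = (120 - 4Q)q_i - 49q_i.
First-order condition (treating rivals' output as given): 71 - 8q_i - 4·Σ_{j≠i} q_j = 0.
With identical firms every q_j equals q_i, so Σ_{j≠i} q_j = 3q_i and 71 = 20q_i, giving q_i = 71/20.
Total output Q = 71/5, so price P = 120 - 4·(71/5) = 316/5.

63.20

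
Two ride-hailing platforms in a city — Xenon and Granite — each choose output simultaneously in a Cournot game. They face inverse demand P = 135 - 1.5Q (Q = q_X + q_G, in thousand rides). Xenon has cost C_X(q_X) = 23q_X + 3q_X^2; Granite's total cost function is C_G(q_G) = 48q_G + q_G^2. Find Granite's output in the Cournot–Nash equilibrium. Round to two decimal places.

14.39

Xenon's profit: π_X = (135 - 1.5Q)q_X - (23q_X + 3q_X²). Setting ∂π_X/∂q_X = 0: 112 - 9q_X - (3/2)(q_G) = 0.
Granite's profit: π_G = (135 - 1.5Q)q_G - (48q_G + q_G²). Setting ∂π_G/∂q_G = 0: 87 - 5q_G - (3/2)(q_X) = 0.
Best responses: q_X = (112 - (3/2)q_G)/9, q_G = (87 - (3/2)q_X)/5.
Solving the pair: q_X = 1718/171, q_G = 820/57.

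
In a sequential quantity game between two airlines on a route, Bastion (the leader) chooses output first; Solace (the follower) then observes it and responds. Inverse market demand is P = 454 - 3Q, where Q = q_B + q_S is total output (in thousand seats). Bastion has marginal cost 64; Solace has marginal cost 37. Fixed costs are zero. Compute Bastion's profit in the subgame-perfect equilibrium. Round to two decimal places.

5490.38

Solve by backward induction. Given q_B, the follower Solace maximises π_S = (454 - 3q_B - 3q_S)q_S - 37q_S.
Follower FOC: 417 - 3q_B - 6q_S = 0, so q_S(q_B) = (417 - 3q_B)/6.
The leader anticipates this reaction. Substituting into P = 454 - 3Q gives P = 491/2 - (3/2)q_B, so π_B = (491/2 - (3/2)q_B)q_B - 64q_B.
Leader FOC: 363/2 - 3q_B = 0, so q_B = 121/2.
Then q_S = (417 - 3·(121/2))/6 = 157/4.
Price P = 454 - 3·(399/4) = 619/4.
Bastion's profit: (619/4 - 64)·(121/2) = 5490.3750.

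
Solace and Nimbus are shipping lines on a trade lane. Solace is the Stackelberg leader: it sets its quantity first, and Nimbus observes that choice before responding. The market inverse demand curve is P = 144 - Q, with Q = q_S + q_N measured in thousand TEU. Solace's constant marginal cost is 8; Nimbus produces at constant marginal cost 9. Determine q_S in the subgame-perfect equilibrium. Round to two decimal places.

68.50

Solve by backward induction. Given q_S, the follower Nimbus maximises π_N = (144 - q_S - q_N)q_N - 9q_N.
∂π_N/∂q_N = 135 - q_S - 2q_N = 0 gives the reaction function q_N = (135 - q_S)/2.
The leader anticipates this reaction. Substituting into P = 144 - Q gives P = 153/2 - (1/2)q_S, so π_S = (153/2 - (1/2)q_S)q_S - 8q_S.
Leader FOC: 137/2 - q_S = 0, so q_S = 137/2.
Then q_N = (135 - 137/2)/2 = 133/4.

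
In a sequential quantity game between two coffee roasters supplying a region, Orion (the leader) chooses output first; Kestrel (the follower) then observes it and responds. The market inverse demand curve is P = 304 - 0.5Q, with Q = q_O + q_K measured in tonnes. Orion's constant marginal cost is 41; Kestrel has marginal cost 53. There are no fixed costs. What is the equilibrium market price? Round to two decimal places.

109.75

The follower Kestrel best-responds to any q_O: π_K = (304 - 0.5Q)q_K - 53q_K.
∂π_K/∂q_K = 251 - (1/2)q_O - q_K = 0 gives the reaction function q_K = (251 - (1/2)q_O).
The leader anticipates this reaction. Substituting into P = 304 - 0.5Q gives P = 357/2 - (1/4)q_O, so π_O = (357/2 - (1/4)q_O)q_O - 41q_O.
The leader's first-order condition 275/2 - (1/2)q_O = 0 yields q_O = 275.
Then q_K = (251 - (1/2)·275) = 227/2.
Total output Q = 777/2, so price P = 304 - (1/2)·(777/2) = 439/4.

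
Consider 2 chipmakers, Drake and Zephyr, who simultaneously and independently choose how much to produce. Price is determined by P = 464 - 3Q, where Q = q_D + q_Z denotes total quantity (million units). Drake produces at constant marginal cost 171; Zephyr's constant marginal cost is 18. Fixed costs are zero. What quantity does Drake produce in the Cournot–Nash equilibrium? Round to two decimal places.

Drake's profit: π_D = (464 - 3Q)q_D - (171q_D). Setting ∂π_D/∂q_D = 0: 293 - 6q_D - 3(q_Z) = 0.
Zephyr's first-order condition: 446 - 6q_Z - 3(q_D) = 0.
So q_D = (293 - 3q_Z)/6 and q_Z = (446 - 3q_D)/6.
Solving the pair: q_D = 140/9, q_Z = 599/9.

15.56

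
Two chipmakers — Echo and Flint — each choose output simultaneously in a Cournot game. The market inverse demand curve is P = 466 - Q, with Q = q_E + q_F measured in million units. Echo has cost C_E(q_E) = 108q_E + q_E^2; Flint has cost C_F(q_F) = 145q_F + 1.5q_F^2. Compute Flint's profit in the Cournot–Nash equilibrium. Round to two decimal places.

5938.20

Echo's profit: π_E = (466 - Q)q_E - (108q_E + q_E²). Setting ∂π_E/∂q_E = 0: 358 - 4q_E - (q_F) = 0.
Flint's profit: π_F = (466 - Q)q_F - (145q_F + (3/2)q_F²). Setting ∂π_F/∂q_F = 0: 321 - 5q_F - (q_E) = 0.
So q_E = (358 - q_F)/4 and q_F = (321 - q_E)/5.
Solving the pair: q_E = 1469/19, q_F = 926/19.
Price P = 466 - 126.0526 = 339.9474.
Flint's profit: 339.9474·(926/19) - 145·(926/19) - (3/2)(926/19)² = 5938.1994.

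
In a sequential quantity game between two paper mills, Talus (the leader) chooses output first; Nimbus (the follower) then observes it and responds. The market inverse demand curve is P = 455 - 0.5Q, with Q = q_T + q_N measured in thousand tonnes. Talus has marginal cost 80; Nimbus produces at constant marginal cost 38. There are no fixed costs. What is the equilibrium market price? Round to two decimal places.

163.25

Solve by backward induction. Given q_T, the follower Nimbus maximises π_N = (455 - (1/2)q_T - (1/2)q_N)q_N - 38q_N.
Follower FOC: 417 - (1/2)q_T - q_N = 0, so q_N(q_T) = (417 - (1/2)q_T).
The leader anticipates this reaction. Substituting into P = 455 - 0.5Q gives P = 493/2 - (1/4)q_T, so π_T = (493/2 - (1/4)q_T)q_T - 80q_T.
The leader's first-order condition 333/2 - (1/2)q_T = 0 yields q_T = 333.
Then q_N = (417 - (1/2)·333) = 501/2.
Total output Q = 1167/2, so price P = 455 - (1/2)·(1167/2) = 653/4.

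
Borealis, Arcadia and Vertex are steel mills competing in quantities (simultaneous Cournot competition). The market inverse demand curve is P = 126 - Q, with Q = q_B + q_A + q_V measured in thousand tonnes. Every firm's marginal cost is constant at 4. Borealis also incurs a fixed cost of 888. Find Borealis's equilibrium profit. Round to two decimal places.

A representative firm's profit is π_i = q_i(126 - Q) - 4q_i.
Setting ∂π_i/∂q_i = 0 with rivals' quantities fixed: 122 - 2q_i - Σ_{j≠i} q_j = 0.
With identical firms every q_j equals q_i, so Σ_{j≠i} q_j = 2q_i and 122 = 4q_i, giving q_i = 61/2.
Price P = 126 - 183/2 = 69/2.
Borealis's profit: (69/2 - 4)·(61/2) - 888 = 169/4.

42.25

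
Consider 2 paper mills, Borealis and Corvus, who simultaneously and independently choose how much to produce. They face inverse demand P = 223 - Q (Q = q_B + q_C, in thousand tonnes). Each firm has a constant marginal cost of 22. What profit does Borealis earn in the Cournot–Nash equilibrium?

A representative firm's profit is π_i = q_i(223 - Q) - 22q_i.
Setting ∂π_i/∂q_i = 0 with rivals' quantities fixed: 201 - 2q_i - q_j = 0.
With identical firms every q_j equals q_i, so q_j = q_i and 201 = 3q_i, giving q_i = 67.
Price P = 223 - 134 = 89.
Borealis's profit: (89 - 22)·67 = 4489.

4489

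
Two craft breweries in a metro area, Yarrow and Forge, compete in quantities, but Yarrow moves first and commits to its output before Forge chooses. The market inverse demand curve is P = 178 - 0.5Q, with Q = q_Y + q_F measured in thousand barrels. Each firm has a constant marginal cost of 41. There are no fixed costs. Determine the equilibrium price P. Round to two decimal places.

Solve by backward induction. Given q_Y, the follower Forge maximises π_F = (178 - (1/2)q_Y - (1/2)q_F)q_F - 41q_F.
Follower FOC: 137 - (1/2)q_Y - q_F = 0, so q_F(q_Y) = (137 - (1/2)q_Y).
The leader anticipates this reaction. Substituting into P = 178 - 0.5Q gives P = 219/2 - (1/4)q_Y, so π_Y = (219/2 - (1/4)q_Y)q_Y - 41q_Y.
Maximising: ∂π_Y/∂q_Y = 137/2 - (1/2)q_Y = 0, giving q_Y = 137.
Then q_F = (137 - (1/2)·137) = 137/2.
Total output Q = 411/2, so price P = 178 - (1/2)·(411/2) = 301/4.

75.25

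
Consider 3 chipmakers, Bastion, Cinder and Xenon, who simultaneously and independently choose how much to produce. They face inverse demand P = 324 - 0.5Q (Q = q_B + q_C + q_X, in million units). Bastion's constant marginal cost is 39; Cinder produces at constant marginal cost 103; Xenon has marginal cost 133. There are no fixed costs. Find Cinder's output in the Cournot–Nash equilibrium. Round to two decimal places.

93.50

Bastion's profit: π_B = (324 - 0.5Q)q_B - (39q_B). Setting ∂π_B/∂q_B = 0: 285 - q_B - (1/2)(q_C + q_X) = 0.
Cinder's first-order condition: 221 - q_C - (1/2)(q_B + q_X) = 0.
Xenon's profit: π_X = (324 - 0.5Q)q_X - (133q_X). Setting ∂π_X/∂q_X = 0: 191 - q_X - (1/2)(q_B + q_C) = 0.
Summing all 3 equations gives 697 − 2Q = 0, hence Q = 697/2.
Back-substituting: q_B = (285 − 697/4)/(1/2) = 443/2, q_C = (221 − 697/4)/(1/2) = 187/2, q_X = (191 − 697/4)/(1/2) = 67/2.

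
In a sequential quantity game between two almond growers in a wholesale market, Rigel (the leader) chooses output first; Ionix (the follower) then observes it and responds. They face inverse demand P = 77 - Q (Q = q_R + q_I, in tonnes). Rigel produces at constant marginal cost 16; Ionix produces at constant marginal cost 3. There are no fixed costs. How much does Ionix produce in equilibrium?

Solve by backward induction. Given q_R, the follower Ionix maximises π_I = (77 - q_R - q_I)q_I - 3q_I.
Follower FOC: 74 - q_R - 2q_I = 0, so q_I(q_R) = (74 - q_R)/2.
The leader anticipates this reaction. Substituting into P = 77 - Q gives P = 40 - (1/2)q_R, so π_R = (40 - (1/2)q_R)q_R - 16q_R.
Maximising: ∂π_R/∂q_R = 24 - q_R = 0, giving q_R = 24.
Then q_I = (74 - 24)/2 = 25.

25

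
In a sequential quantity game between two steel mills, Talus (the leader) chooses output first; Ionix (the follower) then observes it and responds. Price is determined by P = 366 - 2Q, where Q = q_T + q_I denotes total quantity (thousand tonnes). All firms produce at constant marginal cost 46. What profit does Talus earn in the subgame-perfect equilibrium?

The follower Ionix best-responds to any q_T: π_I = (366 - 2Q)q_I - 46q_I.
∂π_I/∂q_I = 320 - 2q_T - 4q_I = 0 gives the reaction function q_I = (320 - 2q_T)/4.
Talus substitutes q_I(q_T) into its own profit: π_T = q_T(366 - 2q_T - (320 - 2q_T)/2) - 46q_T = (206 - q_T)q_T - 46q_T.
Maximising: ∂π_T/∂q_T = 160 - 2q_T = 0, giving q_T = 80.
Then q_I = (320 - 2·80)/4 = 40.
Price P = 366 - 2·120 = 126.
Talus's profit: (126 - 46)·80 = 6400.

6400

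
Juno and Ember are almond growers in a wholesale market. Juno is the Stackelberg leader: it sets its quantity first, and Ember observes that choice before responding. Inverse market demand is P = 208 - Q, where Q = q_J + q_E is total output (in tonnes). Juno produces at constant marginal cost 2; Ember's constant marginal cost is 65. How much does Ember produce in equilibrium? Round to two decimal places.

The follower Ember best-responds to any q_J: π_E = (208 - Q)q_E - 65q_E.
Setting the follower's marginal profit to zero, 143 - q_J - 2q_E = 0, i.e. q_E = (143 - q_J)/2.
Juno substitutes q_E(q_J) into its own profit: π_J = q_J(208 - q_J - (143 - q_J)/2) - 2q_J = (273/2 - (1/2)q_J)q_J - 2q_J.
Maximising: ∂π_J/∂q_J = 269/2 - q_J = 0, giving q_J = 269/2.
Then q_E = (143 - 269/2)/2 = 17/4.

4.25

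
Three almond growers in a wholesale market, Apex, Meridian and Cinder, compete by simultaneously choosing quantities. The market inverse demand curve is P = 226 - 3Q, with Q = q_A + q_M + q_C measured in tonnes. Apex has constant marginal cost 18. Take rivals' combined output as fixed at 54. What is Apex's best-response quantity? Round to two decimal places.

7.67

With rivals' combined output fixed at 54, Apex's profit is π_A = (226 - 3·54 - 3q_A)q_A - (18q_A) = (64 - 3q_A)q_A - (18q_A).
∂π_A/∂q_A = 46 - 6q_A = 0, so q_A = 23/3.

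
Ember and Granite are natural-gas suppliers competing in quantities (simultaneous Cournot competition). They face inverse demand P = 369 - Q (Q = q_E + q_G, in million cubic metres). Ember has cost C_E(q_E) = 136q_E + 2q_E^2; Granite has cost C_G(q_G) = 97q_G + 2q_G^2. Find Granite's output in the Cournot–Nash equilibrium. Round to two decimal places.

Ember's profit: π_E = (369 - Q)q_E - (136q_E + 2q_E²). Setting ∂π_E/∂q_E = 0: 233 - 6q_E - (q_G) = 0.
Granite's first-order condition: 272 - 6q_G - (q_E) = 0.
Rearranging gives the reaction functions q_E = (233 - q_G)/6 and q_G = (272 - q_E)/6.
Substituting one into the other gives q_E = 1126/35 and q_G = 1399/35.

39.97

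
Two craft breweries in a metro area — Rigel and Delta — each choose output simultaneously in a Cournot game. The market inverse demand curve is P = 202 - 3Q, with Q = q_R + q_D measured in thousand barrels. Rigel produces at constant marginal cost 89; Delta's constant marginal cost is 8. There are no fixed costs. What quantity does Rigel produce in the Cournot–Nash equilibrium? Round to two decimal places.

Rigel's profit: π_R = (202 - 3Q)q_R - (89q_R). Setting ∂π_R/∂q_R = 0: 113 - 6q_R - 3(q_D) = 0.
Delta's first-order condition: 194 - 6q_D - 3(q_R) = 0.
Rearranging gives the reaction functions q_R = (113 - 3q_D)/6 and q_D = (194 - 3q_R)/6.
Substituting one into the other gives q_R = 32/9 and q_D = 275/9.

3.56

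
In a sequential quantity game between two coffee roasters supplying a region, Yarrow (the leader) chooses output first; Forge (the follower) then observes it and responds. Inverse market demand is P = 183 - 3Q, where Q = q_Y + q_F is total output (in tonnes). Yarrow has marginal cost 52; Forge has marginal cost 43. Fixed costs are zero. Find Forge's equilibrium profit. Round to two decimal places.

520.08

The follower Forge best-responds to any q_Y: π_F = (183 - 3Q)q_F - 43q_F.
∂π_F/∂q_F = 140 - 3q_Y - 6q_F = 0 gives the reaction function q_F = (140 - 3q_Y)/6.
The leader anticipates this reaction. Substituting into P = 183 - 3Q gives P = 113 - (3/2)q_Y, so π_Y = (113 - (3/2)q_Y)q_Y - 52q_Y.
Leader FOC: 61 - 3q_Y = 0, so q_Y = 61/3.
Then q_F = (140 - 3·(61/3))/6 = 79/6.
Price P = 183 - 3·(67/2) = 165/2.
Forge's profit: (165/2 - 43)·(79/6) = 520.0833.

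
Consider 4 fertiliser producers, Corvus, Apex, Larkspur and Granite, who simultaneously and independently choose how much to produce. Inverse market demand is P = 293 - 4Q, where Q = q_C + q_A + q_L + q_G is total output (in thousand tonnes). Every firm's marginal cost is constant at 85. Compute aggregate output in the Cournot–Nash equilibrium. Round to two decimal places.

41.60

Each firm earns π_i = (293 - 4Q)q_i - 85q_i.
Setting ∂π_i/∂q_i = 0 with rivals' quantities fixed: 208 - 8q_i - 4·Σ_{j≠i} q_j = 0.
By symmetry each firm produces the same amount; substituting Σ_{j≠i} q_j = 3q_i yields q_i = 208/20 = 52/5.
Total output Q = 52/5 + 52/5 + 52/5 + 52/5 = 208/5.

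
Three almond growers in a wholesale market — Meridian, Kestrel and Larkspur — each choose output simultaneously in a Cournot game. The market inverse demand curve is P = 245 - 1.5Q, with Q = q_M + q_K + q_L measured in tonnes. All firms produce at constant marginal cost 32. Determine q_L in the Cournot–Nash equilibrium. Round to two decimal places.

Each firm earns π_i = (245 - 1.5Q)q_i - 32q_i.
Setting ∂π_i/∂q_i = 0 with rivals' quantities fixed: 213 - 3q_i - (3/2)·Σ_{j≠i} q_j = 0.
By symmetry each firm produces the same amount; substituting Σ_{j≠i} q_j = 2q_i yields q_i = 213/6 = 71/2.

35.50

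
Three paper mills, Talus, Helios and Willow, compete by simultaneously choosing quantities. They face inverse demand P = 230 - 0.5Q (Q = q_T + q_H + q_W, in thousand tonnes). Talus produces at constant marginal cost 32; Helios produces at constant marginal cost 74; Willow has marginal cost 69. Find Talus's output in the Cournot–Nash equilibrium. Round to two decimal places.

138.50

Talus's profit: π_T = (230 - 0.5Q)q_T - (32q_T). Setting ∂π_T/∂q_T = 0: 198 - q_T - (1/2)(q_H + q_W) = 0.
Helios's first-order condition: 156 - q_H - (1/2)(q_T + q_W) = 0.
Willow's first-order condition: 161 - q_W - (1/2)(q_T + q_H) = 0.
Adding the 3 conditions: 515 − Q − Q = 0, i.e. Q = 515/2.
Back-substituting: q_T = (198 − 515/4)/(1/2) = 277/2, q_H = (156 − 515/4)/(1/2) = 109/2, q_W = (161 − 515/4)/(1/2) = 129/2.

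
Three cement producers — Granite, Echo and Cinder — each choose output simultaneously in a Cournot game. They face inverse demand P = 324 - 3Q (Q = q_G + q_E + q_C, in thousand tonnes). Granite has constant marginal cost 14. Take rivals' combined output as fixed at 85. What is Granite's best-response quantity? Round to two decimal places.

9.17

With rivals' combined output fixed at 85, Granite's profit is π_G = (324 - 3·85 - 3q_G)q_G - (14q_G) = (69 - 3q_G)q_G - (14q_G).
∂π_G/∂q_G = 55 - 6q_G = 0, so q_G = 55/6.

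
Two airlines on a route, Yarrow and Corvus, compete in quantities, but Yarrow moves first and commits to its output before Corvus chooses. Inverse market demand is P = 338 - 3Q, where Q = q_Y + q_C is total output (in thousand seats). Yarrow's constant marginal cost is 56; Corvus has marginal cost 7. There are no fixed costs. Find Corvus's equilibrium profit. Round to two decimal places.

3834.19

Solve by backward induction. Given q_Y, the follower Corvus maximises π_C = (338 - 3q_Y - 3q_C)q_C - 7q_C.
∂π_C/∂q_C = 331 - 3q_Y - 6q_C = 0 gives the reaction function q_C = (331 - 3q_Y)/6.
The leader anticipates this reaction. Substituting into P = 338 - 3Q gives P = 345/2 - (3/2)q_Y, so π_Y = (345/2 - (3/2)q_Y)q_Y - 56q_Y.
The leader's first-order condition 233/2 - 3q_Y = 0 yields q_Y = 233/6.
Then q_C = (331 - 3·(233/6))/6 = 143/4.
Price P = 338 - 3·(895/12) = 457/4.
Corvus's profit: (457/4 - 7)·(143/4) = 3834.1875.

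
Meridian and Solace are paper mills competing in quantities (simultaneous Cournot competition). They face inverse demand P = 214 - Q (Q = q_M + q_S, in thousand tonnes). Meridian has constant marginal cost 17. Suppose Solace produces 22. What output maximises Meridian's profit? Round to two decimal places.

With the rival's output fixed at 22, Meridian's profit is π_M = (214 - 22 - q_M)q_M - (17q_M) = (192 - q_M)q_M - (17q_M).
∂π_M/∂q_M = 175 - 2q_M = 0, so q_M = 175/2.

87.50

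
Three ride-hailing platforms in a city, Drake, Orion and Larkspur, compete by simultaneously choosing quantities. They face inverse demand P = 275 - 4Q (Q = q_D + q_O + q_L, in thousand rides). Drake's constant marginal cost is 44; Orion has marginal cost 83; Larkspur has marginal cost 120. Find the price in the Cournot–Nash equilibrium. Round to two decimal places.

130.50

Drake's profit: π_D = (275 - 4Q)q_D - (44q_D). Setting ∂π_D/∂q_D = 0: 231 - 8q_D - 4(q_O + q_L) = 0.
Orion's profit: π_O = (275 - 4Q)q_O - (83q_O). Setting ∂π_O/∂q_O = 0: 192 - 8q_O - 4(q_D + q_L) = 0.
Larkspur's profit: π_L = (275 - 4Q)q_L - (120q_L). Setting ∂π_L/∂q_L = 0: 155 - 8q_L - 4(q_D + q_O) = 0.
Adding the 3 conditions: 578 − 8Q − 8Q = 0, i.e. Q = 289/8.
Back-substituting: q_D = (231 − 289/2)/4 = 173/8, q_O = (192 − 289/2)/4 = 95/8, q_L = (155 − 289/2)/4 = 21/8.
Total output Q = 289/8, so price P = 275 - 4·(289/8) = 261/2.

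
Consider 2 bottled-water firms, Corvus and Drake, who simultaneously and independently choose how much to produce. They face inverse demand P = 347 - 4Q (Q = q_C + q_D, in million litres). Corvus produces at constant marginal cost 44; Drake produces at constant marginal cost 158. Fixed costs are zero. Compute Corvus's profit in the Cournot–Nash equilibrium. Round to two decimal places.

4830.25

Corvus's profit: π_C = (347 - 4Q)q_C - (44q_C). Setting ∂π_C/∂q_C = 0: 303 - 8q_C - 4(q_D) = 0.
Drake's first-order condition: 189 - 8q_D - 4(q_C) = 0.
Best responses: q_C = (303 - 4q_D)/8, q_D = (189 - 4q_C)/8.
Substituting one into the other gives q_C = 139/4 and q_D = 25/4.
Price P = 347 - 4·41 = 183.
Corvus's profit: (183 - 44)·(139/4) = 4830.2500.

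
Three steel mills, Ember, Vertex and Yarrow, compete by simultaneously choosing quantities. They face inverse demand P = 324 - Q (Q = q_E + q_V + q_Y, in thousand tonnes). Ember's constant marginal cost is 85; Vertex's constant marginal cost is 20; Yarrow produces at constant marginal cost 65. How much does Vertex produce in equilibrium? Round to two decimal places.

Ember's profit: π_E = (324 - Q)q_E - (85q_E). Setting ∂π_E/∂q_E = 0: 239 - 2q_E - (q_V + q_Y) = 0.
Vertex's profit: π_V = (324 - Q)q_V - (20q_V). Setting ∂π_V/∂q_V = 0: 304 - 2q_V - (q_E + q_Y) = 0.
Yarrow's profit: π_Y = (324 - Q)q_Y - (65q_Y). Setting ∂π_Y/∂q_Y = 0: 259 - 2q_Y - (q_E + q_V) = 0.
Adding the 3 conditions: 802 − 2Q − 2Q = 0, i.e. Q = 401/2.
Back-substituting: q_E = (239 − 401/2) = 77/2, q_V = (304 − 401/2) = 207/2, q_Y = (259 − 401/2) = 117/2.

103.50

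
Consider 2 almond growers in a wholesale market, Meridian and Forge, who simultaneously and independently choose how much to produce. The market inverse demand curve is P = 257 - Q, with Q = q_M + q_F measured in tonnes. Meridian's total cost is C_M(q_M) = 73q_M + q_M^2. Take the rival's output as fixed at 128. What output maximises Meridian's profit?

With the rival's output fixed at 128, Meridian's profit is π_M = (257 - 128 - q_M)q_M - (73q_M + q_M²) = (129 - q_M)q_M - (73q_M + q_M²).
∂π_M/∂q_M = 56 - 4q_M = 0, so q_M = 14.

14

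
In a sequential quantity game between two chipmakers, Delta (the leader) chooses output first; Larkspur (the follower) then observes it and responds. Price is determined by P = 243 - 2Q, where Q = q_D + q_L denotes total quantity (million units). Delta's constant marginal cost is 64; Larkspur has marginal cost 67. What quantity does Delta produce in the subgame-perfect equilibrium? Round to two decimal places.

45.50

The follower Larkspur best-responds to any q_D: π_L = (243 - 2Q)q_L - 67q_L.
∂π_L/∂q_L = 176 - 2q_D - 4q_L = 0 gives the reaction function q_L = (176 - 2q_D)/4.
Delta substitutes q_L(q_D) into its own profit: π_D = q_D(243 - 2q_D - (176 - 2q_D)/2) - 64q_D = (155 - q_D)q_D - 64q_D.
The leader's first-order condition 91 - 2q_D = 0 yields q_D = 91/2.
Then q_L = (176 - 2·(91/2))/4 = 85/4.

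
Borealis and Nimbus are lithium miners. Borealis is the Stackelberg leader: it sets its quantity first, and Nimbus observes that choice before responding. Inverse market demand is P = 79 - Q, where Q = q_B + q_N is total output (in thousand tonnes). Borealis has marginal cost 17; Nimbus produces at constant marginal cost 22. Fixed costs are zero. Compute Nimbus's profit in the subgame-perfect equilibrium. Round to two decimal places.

Solve by backward induction. Given q_B, the follower Nimbus maximises π_N = (79 - q_B - q_N)q_N - 22q_N.
Follower FOC: 57 - q_B - 2q_N = 0, so q_N(q_B) = (57 - q_B)/2.
Borealis substitutes q_N(q_B) into its own profit: π_B = q_B(79 - q_B - (57 - q_B)/2) - 17q_B = (101/2 - (1/2)q_B)q_B - 17q_B.
The leader's first-order condition 67/2 - q_B = 0 yields q_B = 67/2.
Then q_N = (57 - 67/2)/2 = 47/4.
Price P = 79 - 181/4 = 135/4.
Nimbus's profit: (135/4 - 22)·(47/4) = 138.0625.

138.06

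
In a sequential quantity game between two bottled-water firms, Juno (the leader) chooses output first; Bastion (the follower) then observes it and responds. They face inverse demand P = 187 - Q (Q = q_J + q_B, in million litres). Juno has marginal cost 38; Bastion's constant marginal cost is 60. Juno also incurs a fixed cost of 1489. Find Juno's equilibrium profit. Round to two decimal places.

The follower Bastion best-responds to any q_J: π_B = (187 - Q)q_B - 60q_B.
Setting the follower's marginal profit to zero, 127 - q_J - 2q_B = 0, i.e. q_B = (127 - q_J)/2.
Juno substitutes q_B(q_J) into its own profit: π_J = q_J(187 - q_J - (127 - q_J)/2) - 38q_J = (247/2 - (1/2)q_J)q_J - 38q_J.
Leader FOC: 171/2 - q_J = 0, so q_J = 171/2.
Then q_B = (127 - 171/2)/2 = 83/4.
Price P = 187 - 425/4 = 323/4.
Juno's profit: (323/4 - 38)·(171/2) - 1489 = 2166.1250.

2166.13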